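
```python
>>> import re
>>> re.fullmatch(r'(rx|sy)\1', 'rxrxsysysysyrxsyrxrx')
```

`re.fullmatch` requires the pattern to consume the entire string.
Here the pattern can't cover the whole string, so the call returns None.

None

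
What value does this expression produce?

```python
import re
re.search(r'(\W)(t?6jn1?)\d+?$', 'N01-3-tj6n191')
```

The pattern matches a non-word character (captured); then optionally a literal 't', then the literal '6jn', then optionally the literal '1' (captured); then one or more of a digit (lazy); then anchored at the end.
`search` walks the string left to right and returns the first match it finds.
Here nothing in the string fits, so the call returns None.

None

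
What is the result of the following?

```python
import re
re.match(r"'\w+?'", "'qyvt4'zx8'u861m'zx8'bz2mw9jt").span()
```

(0, 7)

`re.match` won't scan ahead — the pattern has to work from the very first character.
The match spans [0:7] → "'qyvt4'".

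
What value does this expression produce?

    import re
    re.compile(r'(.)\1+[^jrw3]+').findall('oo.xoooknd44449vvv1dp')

['o']

A backreference is literal: `\1` must see the identical characters the first group matched.
One capturing group, so `findall` returns just the captured substring from the one match — 1 in all.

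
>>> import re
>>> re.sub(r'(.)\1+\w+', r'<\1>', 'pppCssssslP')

`\1` has to match the exact text group 1 already captured.
Each match is replaced using the text its own group 1 captured.

'<p>'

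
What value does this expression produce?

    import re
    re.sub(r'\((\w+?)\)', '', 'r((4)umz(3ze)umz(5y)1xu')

Every occurrence is swapped for ''.

'r(umzumz1xu'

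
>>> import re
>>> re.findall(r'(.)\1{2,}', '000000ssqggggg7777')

['0', 'g', '7']

`\1` has to match the exact text group 1 already captured.
Walking the string: at [0:6] match '000000', group 1 = '0'; at [9:14] match 'ggggg', group 1 = 'g'; at [14:18] match '7777', group 1 = '7'.
Because there's exactly one group, `findall` drops the full match and keeps group 1 from each hit.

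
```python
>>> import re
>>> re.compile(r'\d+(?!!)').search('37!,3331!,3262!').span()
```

(0, 1)

`(?!…)`/`(?<!…)` only lets a position through if the neighbouring text does NOT match; no characters are consumed.
The match spans [0:1] → '3'.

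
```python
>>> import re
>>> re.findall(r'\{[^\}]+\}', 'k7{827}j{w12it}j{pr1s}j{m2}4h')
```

['{827}', '{w12it}', '{pr1s}', '{m2}']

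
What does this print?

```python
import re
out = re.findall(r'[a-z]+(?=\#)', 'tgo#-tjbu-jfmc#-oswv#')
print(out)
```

The positive lookaround only admits positions where the adjacent text matches; those characters stay outside the span.
Walking the string: at [0:3] → 'tgo'; at [10:14] → 'jfmc'; at [16:20] → 'oswv'.
Since nothing is captured, `findall` lists the 3 matched substrings directly.

['tgo', 'jfmc', 'oswv']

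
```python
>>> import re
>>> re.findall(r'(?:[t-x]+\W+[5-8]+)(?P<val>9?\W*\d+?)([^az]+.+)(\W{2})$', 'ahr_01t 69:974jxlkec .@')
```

With 3 capturing groups, `findall` returns a 3-tuple per match.

[('9:9', '74jxlkec ', '.@')]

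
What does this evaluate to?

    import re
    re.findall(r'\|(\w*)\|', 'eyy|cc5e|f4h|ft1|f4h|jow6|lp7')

Because there's exactly one group, `findall` drops the full match and keeps group 1 from each hit.

['cc5e', 'ft1', 'jow6']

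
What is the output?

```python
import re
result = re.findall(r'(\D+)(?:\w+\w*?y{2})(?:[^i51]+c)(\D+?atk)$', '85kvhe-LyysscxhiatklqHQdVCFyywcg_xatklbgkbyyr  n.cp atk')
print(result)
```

[('kvhe-LyysscxhiatklqHQdVCFyywcg_xatklbgk', 'p atk')]

Multiple groups make `findall` return tuples — one 2-tuple for the one match.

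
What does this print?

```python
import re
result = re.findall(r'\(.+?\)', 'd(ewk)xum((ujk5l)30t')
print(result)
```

['(ewk)', '((ujk5l)']

The `?` after the quantifier makes it lazy — it takes as little as possible before letting the rest of the pattern try.
With no groups in the pattern, `findall` gives back each whole match — 2 here.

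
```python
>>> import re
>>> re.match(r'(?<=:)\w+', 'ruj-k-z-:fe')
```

None

The `(?=…)`/`(?<=…)` assertion just peeks at neighbouring text; it doesn't advance the match position.
With `match`, the pattern is implicitly anchored at the beginning.
Here position 0 doesn't satisfy it, so the call returns None.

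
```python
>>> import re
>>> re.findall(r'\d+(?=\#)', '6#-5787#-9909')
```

The positive lookaround only admits positions where the adjacent text matches; those characters stay outside the span.
Matches: at [0:1] → '6'; at [3:7] → '5787'.
No capturing groups, so `findall` returns the 2 full match strings.

['6', '5787']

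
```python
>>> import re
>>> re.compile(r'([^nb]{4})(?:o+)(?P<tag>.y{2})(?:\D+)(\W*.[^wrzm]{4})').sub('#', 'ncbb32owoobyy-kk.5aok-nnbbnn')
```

'ncbb#nnbbnn'

Each match is replaced by '#'.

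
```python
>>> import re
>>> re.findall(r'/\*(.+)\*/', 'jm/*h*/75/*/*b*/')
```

Matches: at [2:16] match '/*h*/75/*/*b*/', group 1 = 'h*/75/*/*b'.
With a single group, `findall` returns only what that group captured — 1 item.

['h*/75/*/*b']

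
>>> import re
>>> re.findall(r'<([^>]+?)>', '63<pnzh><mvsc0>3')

['pnzh', 'mvsc0']

`findall` collects group 1 from each match (2 total).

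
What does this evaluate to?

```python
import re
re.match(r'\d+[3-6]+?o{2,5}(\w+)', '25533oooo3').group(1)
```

'3'

The match spans [0:10] → '25533oooo3'.
Captured: group 1 = '3'.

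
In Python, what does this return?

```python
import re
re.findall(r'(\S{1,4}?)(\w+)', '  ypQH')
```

[('y', 'pQH')]

This matches 1 to 4 of a non-whitespace character (lazy) (captured); then one or more of a word character (captured).
With the lazy modifier that quantifier settles for the fewest repetitions that let the rest of the pattern succeed (the atoms after it are unaffected and can still be greedy).
Walking the string: at [2:6] match 'ypQH', groups = ('y', 'pQH').
2 groups means the one result is a tuple of 2 captured strings — 1 here.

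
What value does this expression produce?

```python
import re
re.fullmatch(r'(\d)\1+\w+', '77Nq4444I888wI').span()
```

`\1` is not a pattern — it's the concrete string captured by group 1, re-applied verbatim.
`re.fullmatch` requires the pattern to consume the entire string.
The match spans [0:14] → '77Nq4444I888wI'.
Captured: group 1 = '7'.

(0, 14)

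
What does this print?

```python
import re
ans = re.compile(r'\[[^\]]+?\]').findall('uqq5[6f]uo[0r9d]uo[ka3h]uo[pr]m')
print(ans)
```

['[6f]', '[0r9d]', '[ka3h]', '[pr]']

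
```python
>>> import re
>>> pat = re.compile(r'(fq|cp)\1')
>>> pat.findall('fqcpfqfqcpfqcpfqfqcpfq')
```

['fq', 'fq']

`\1` is not a pattern — it's the concrete string captured by group 1, re-applied verbatim.
Walking the string: at [4:8] match 'fqfq', group 1 = 'fq'; at [14:18] match 'fqfq', group 1 = 'fq'.
One capturing group, so `findall` returns just the captured substring from each match — 2 in all.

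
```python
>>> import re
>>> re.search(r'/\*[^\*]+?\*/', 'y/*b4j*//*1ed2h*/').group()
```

The match spans [1:8] → '/*b4j*/'.

'/*b4j*/'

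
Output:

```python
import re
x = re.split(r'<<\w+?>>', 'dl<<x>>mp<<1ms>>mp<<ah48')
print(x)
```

['dl', 'mp', 'mp<<ah48']

Matches to split on: at [2:7] → '<<x>>'; at [9:16] → '<<1ms>>'.
`split` removes every match and returns the 3 fragments in between.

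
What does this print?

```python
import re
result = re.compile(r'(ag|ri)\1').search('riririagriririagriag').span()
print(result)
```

(0, 4)

After group 1 captures some text, `\1` only succeeds where that same text appears again.
The match spans [0:4] → 'riri'.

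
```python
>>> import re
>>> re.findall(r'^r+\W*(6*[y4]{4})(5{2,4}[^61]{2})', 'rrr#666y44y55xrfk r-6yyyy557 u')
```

This matches anchored at the start of the string; then one or more of the literal 'r', then zero or more of a non-word character; then zero or more of a literal '6', then exactly 4 of one of [y4] (captured); then 2 to 4 of a literal '5', then exactly 2 of any character except [61] (captured).
Scanning left to right: at [0:15] match 'rrr#666y44y55xr', groups = ('666y44y', '55xr').
`findall` packs the 2 group values into a tuple for every match.

[('666y44y', '55xr')]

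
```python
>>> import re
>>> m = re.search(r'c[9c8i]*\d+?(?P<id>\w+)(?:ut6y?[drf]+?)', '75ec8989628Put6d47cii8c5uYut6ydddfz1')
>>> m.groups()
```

('28Put6d47cii8c5uY',)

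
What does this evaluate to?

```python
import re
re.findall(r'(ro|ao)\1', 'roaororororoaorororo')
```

The backreference `\1` re-matches whatever the first group consumed, character for character.
Walking the string: at [4:8] match 'roro', group 1 = 'ro'; at [8:12] match 'roro', group 1 = 'ro'; at [14:18] match 'roro', group 1 = 'ro'.
Because there's exactly one group, `findall` drops the full match and keeps group 1 from each hit.

['ro', 'ro', 'ro']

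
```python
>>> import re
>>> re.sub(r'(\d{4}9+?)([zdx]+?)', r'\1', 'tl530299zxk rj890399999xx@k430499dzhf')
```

Pattern: exactly 4 of a digit, then one or more of the literal '9' (lazy) (captured); then one or more of one of [zdx] (lazy) (captured).
A non-greedy quantifier consumes as few characters as it can — just enough that the remainder of the pattern still matches from where it stops; whatever follows it matches normally.
Matches: at [2:9] → '530299z'; at [14:24] → '890399999x'; at [27:34] → '430499d'.
The replacement refers to a captured group, so each match is rewritten using its own captured text.

'tl530299xk rj890399999x@k430499zhf'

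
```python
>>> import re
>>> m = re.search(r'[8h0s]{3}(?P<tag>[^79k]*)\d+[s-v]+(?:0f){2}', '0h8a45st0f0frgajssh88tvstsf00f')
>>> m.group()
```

The match spans [0:12] → '0h8a45st0f0f'.

'0h8a45st0f0f'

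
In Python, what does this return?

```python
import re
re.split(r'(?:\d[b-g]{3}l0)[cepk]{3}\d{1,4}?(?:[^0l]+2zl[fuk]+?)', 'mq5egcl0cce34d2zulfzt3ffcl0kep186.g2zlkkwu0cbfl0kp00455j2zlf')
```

['mq5egcl0cce34d2zulfzt', 'kwu0cbfl0kp00455j2zlf']

The pattern matches a digit, then exactly 3 of a character in [b-g], then the literal 'l0' (non-capturing group); then exactly 3 of one of [cepk], then 1 to 4 of a digit (lazy); then one or more of any character except [0l], then the literal '2zl', then one or more of one of [fuk] (lazy) (non-capturing group).
Matches to split on: at [21:39] → '3ffcl0kep186.g2zlk'.
Each match becomes a cut point; 2 segments remain.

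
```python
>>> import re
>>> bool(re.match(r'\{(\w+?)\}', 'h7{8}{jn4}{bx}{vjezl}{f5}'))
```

False

`re.match` won't scan ahead — the pattern has to work from the very first character.
Here position 0 doesn't satisfy it, so the call returns None, and `bool(None)` is False.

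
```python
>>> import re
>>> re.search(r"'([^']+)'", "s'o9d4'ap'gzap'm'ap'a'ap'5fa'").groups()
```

('o9d4',)

The match spans [1:7] → "'o9d4'".
Captured: group 1 = 'o9d4'.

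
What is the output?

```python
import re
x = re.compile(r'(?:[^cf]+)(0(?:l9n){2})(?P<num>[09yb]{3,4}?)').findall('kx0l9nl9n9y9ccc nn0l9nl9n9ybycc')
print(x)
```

[('0l9nl9n', '9y9'), ('0l9nl9n', '9yb')]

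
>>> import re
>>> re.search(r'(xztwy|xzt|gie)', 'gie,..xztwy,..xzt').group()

The match spans [0:3] → 'gie'.

'gie'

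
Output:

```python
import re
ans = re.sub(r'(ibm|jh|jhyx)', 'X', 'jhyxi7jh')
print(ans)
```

Xyxi7X

Alternation isn't longest-match — the leftmost alternative that fits at this position is chosen.
Matches: at [0:2] → 'jh'; at [6:8] → 'jh'.
Every occurrence is swapped for 'X'.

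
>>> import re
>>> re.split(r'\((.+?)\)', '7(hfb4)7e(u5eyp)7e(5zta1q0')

A non-greedy quantifier consumes as few characters as it can — just enough that the remainder of the pattern still matches from where it stops; whatever follows it matches normally.
Matches to split on: at [1:7] → '(hfb4)'; at [9:16] → '(u5eyp)'.
The group in the pattern means `split` returns the separators' captures alongside the pieces.

['7', 'hfb4', '7e', 'u5eyp', '7e(5zta1q0']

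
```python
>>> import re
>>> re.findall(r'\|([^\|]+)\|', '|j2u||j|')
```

['j2u', 'j']

Scanning left to right: at [0:5] match '|j2u|', group 1 = 'j2u'; at [5:8] match '|j|', group 1 = 'j'.
Because there's exactly one group, `findall` drops the full match and keeps group 1 from each hit.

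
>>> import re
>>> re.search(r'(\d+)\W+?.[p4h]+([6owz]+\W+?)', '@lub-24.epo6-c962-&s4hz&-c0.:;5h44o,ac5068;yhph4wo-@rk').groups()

The pattern matches one or more of a digit (captured); then one or more of a non-word character (lazy), then any character, then one or more of one of [p4h]; then one or more of one of [6owz], then one or more of a non-word character (lazy) (captured).
Unlike `match`, `search` isn't anchored — it looks for the pattern anywhere in the string.
The match spans [5:13] → '24.epo6-'.
Captured: group 1 = '24', group 2 = 'o6-'.

('24', 'o6-')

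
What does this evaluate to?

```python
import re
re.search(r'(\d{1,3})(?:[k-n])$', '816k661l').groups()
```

('661',)

The match spans [4:8] → '661l'.
Captured: group 1 = '661'.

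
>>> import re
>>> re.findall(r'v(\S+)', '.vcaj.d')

This matches a literal 'v'; then one or more of a non-whitespace character (captured).
Because there's exactly one group, `findall` drops the full match and keeps group 1 from the one hit.

['caj.d']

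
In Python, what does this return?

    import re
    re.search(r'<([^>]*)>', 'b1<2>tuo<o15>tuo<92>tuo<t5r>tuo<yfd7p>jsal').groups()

`re.search` tries every starting position until one works.
The match spans [2:5] → '<2>'.
Captured: group 1 = '2'.

('2',)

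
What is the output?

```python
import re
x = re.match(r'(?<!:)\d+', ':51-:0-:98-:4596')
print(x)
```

`re.match` won't scan ahead — the pattern has to work from the very first character.
Here the pattern fails at index 0, so the call returns None.

None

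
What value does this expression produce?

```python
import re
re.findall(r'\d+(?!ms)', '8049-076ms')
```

The negative lookaround is zero-width — it rules out positions where the adjacent text would match, without consuming anything.
Since nothing is captured, `findall` lists the 2 matched substrings directly.

['8049', '07']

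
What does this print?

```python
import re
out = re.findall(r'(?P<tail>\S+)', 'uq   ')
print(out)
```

With a single group, `findall` returns only what that group captured — 1 item.

['uq']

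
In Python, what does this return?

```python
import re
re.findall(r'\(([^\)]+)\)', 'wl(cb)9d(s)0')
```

Scanning left to right: at [2:6] match '(cb)', group 1 = 'cb'; at [8:11] match '(s)', group 1 = 's'.
Because there's exactly one group, `findall` drops the full match and keeps group 1 from each hit.

['cb', 's']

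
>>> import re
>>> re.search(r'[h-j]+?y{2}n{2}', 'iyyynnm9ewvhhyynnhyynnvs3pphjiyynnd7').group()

'hhyynn'

This matches one or more of a character in [h-j] (lazy), then exactly 2 of a literal 'y'; then exactly 2 of a literal 'n'.
`search` walks the string left to right and returns the first match it finds.
The match spans [11:17] → 'hhyynn'.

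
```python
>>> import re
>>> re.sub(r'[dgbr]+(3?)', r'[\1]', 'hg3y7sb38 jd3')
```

'h[3]y7s[3]8 j[3]'

Pattern: one or more of one of [dgbr]; then optionally a literal '3' (captured).
Matches: at [1:3] → 'g3'; at [6:8] → 'b3'; at [11:13] → 'd3'.
`\1` in the replacement pulls in group 1's text for each match.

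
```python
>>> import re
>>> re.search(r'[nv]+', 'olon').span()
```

(3, 4)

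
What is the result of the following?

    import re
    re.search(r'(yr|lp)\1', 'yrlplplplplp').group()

'lplp'

`\1` has to match the exact text group 1 already captured.
`re.search` scans for the first position where the pattern succeeds.
The match spans [2:6] → 'lplp'.
Captured: group 1 = 'lp'.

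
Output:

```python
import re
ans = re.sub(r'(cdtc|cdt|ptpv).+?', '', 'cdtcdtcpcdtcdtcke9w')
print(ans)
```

tcptcke9w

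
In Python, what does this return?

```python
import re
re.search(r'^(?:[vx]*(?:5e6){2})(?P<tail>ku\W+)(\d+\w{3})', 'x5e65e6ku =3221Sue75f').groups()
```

This matches anchored at the start of the string; then zero or more of one of [vx], then the literal '5e6' repeated 2 times (non-capturing group); then the literal 'ku', then one or more of a non-word character (captured as 'tail'); then one or more of a digit, then exactly 3 of a word character (captured).
`re.search` tries every starting position until one works.
The match spans [0:18] → 'x5e65e6ku =3221Sue'.
Captured: group 1 = 'ku =', group 2 = '3221Sue'.

('ku =', '3221Sue')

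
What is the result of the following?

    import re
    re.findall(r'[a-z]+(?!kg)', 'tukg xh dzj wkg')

`(?!…)`/`(?<!…)` only lets a position through if the neighbouring text does NOT match; no characters are consumed.
Since nothing is captured, `findall` lists the 4 matched substrings directly.

['tukg', 'xh', 'dzj', 'wkg']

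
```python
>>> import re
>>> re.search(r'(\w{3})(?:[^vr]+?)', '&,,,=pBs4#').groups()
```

('pBs',)

The match spans [5:9] → 'pBs4'.
Captured: group 1 = 'pBs'.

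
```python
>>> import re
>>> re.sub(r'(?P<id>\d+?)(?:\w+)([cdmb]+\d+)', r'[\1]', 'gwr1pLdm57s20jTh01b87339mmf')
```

Pattern: one or more of a digit (lazy) (captured as 'id'); then one or more of a word character (non-capturing group); then one or more of one of [cdmb], then one or more of a digit (captured).
Matches: at [3:24] → '1pLdm57s20jTh01b87339'.
The replacement refers to a captured group, so each match is rewritten using its own captured text.

'gwr[1]mmf'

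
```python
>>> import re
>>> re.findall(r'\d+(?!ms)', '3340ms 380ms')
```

['334', '38']

The negative lookahead/lookbehind blocks any match where the forbidden context is present.
Walking the string: at [0:3] → '334'; at [7:9] → '38'.
No capturing groups, so `findall` returns the 2 full match strings.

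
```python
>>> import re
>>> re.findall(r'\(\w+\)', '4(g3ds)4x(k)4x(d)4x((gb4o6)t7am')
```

['(g3ds)', '(k)', '(d)', '(gb4o6)']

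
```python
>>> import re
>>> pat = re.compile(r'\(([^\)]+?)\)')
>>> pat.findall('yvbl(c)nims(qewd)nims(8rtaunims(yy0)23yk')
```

['c', 'qewd', '8rtaunims(yy0']

Matches: at [4:7] match '(c)', group 1 = 'c'; at [11:17] match '(qewd)', group 1 = 'qewd'; at [21:36] match '(8rtaunims(yy0)', group 1 = '8rtaunims(yy0'.
`findall` collects group 1 from each match (3 total).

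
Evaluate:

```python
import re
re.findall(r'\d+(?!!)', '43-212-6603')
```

['43', '212', '6603']

The negative lookaround is zero-width — it rules out positions where the adjacent text would match, without consuming anything.
Matches: at [0:2] → '43'; at [3:6] → '212'; at [7:11] → '6603'.
`findall` yields the raw match text (3 of them) because the pattern has no groups.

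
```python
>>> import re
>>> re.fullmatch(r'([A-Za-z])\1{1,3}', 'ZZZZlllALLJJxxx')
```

None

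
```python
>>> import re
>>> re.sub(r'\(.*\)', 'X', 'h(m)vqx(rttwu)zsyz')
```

'hXzsyz'

Matches: at [1:14] → '(m)vqx(rttwu)'.
Every occurrence is swapped for 'X'.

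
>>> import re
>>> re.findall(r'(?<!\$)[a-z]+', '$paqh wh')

Because the assertion is negative and zero-width, positions next to the forbidden text are skipped.
No capturing groups, so `findall` returns the 2 full match strings.

['aqh', 'wh']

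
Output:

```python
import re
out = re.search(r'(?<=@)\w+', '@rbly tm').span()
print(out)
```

The positive lookaround only admits positions where the adjacent text matches; those characters stay outside the span.
`re.search` scans for the first position where the pattern succeeds.
The match spans [1:5] → 'rbly'.

(1, 5)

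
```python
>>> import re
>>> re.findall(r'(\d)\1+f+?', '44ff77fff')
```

A backreference is literal: `\1` must see the identical characters the first group matched.
One capturing group, so `findall` returns just the captured substring from each match — 2 in all.

['4', '7']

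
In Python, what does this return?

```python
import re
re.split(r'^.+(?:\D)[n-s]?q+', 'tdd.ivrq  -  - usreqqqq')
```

['', '']

The pattern matches anchored at the start of the string; then one or more of any character; then a non-digit (non-capturing group); then optionally a character in [n-s], then one or more of the literal 'q'.
`split` removes every match and returns the 2 fragments in between.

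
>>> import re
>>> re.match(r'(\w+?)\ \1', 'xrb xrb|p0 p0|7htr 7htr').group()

'xrb xrb'

A backreference is literal: `\1` must see the identical characters the first group matched.
`re.match` only tries the pattern at the start of the string.
The match spans [0:7] → 'xrb xrb'.
Captured: group 1 = 'xrb'.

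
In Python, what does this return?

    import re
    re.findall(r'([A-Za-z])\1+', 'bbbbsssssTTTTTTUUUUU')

['b', 's', 'T', 'U']

After group 1 captures some text, `\1` only succeeds where that same text appears again.
With a single group, `findall` returns only what that group captured — 4 items.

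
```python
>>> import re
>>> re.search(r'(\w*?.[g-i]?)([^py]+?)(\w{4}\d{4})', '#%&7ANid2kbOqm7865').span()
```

(0, 18)

Pattern: zero or more of a word character (lazy), then any character, then optionally a character in [g-i] (captured); then one or more of any character except [py] (lazy) (captured); then exactly 4 of a word character, then exactly 4 of a digit (captured).
`re.search` tries every starting position until one works.
The match spans [0:18] → '#%&7ANid2kbOqm7865'.
Captured: group 1 = '#', group 2 = '%&7ANid2k', group 3 = 'bOqm7865'.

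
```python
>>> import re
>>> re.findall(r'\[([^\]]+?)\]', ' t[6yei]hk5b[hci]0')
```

['6yei', 'hci']

Walking the string: at [2:8] match '[6yei]', group 1 = '6yei'; at [12:17] match '[hci]', group 1 = 'hci'.
Because there's exactly one group, `findall` drops the full match and keeps group 1 from each hit.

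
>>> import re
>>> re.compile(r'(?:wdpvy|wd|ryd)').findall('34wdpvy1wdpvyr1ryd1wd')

['wdpvy', 'wdpvy', 'ryd', 'wd']

Alternation isn't longest-match — the leftmost alternative that fits at this position is chosen.
Since nothing is captured, `findall` lists the 4 matched substrings directly.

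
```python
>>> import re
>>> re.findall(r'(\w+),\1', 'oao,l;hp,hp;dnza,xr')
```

['hp']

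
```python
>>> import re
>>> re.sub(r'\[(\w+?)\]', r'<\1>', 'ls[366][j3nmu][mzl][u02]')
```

`\1` in the replacement pulls in group 1's text for each match.

'ls<366><j3nmu><mzl><u02>'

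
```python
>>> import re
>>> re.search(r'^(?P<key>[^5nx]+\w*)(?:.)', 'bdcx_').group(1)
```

'bdcx'

The pattern matches anchored at the start of the string; then one or more of any character except [5nx], then zero or more of a word character (captured as 'key'); then any character (non-capturing group).
Unlike `match`, `search` isn't anchored — it looks for the pattern anywhere in the string.
The match spans [0:5] → 'bdcx_'.
Captured: group 1 = 'bdcx'.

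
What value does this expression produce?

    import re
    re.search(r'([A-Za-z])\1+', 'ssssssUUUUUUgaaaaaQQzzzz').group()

After group 1 captures some text, `\1` only succeeds where that same text appears again.
The match spans [0:6] → 'ssssss'.

'ssssss'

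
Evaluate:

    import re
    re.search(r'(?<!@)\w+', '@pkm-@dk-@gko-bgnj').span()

(2, 4)

`(?!…)`/`(?<!…)` only lets a position through if the neighbouring text does NOT match; no characters are consumed.
`search` walks the string left to right and returns the first match it finds.
The match spans [2:4] → 'km'.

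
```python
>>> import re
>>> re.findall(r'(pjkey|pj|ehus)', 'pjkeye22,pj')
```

['pjkey', 'pj']

Alternation tries branches left to right and keeps the first one that lets the overall match succeed at that position.
Walking the string: at [0:5] match 'pjkey', group 1 = 'pjkey'; at [9:11] match 'pj', group 1 = 'pj'.
`findall` collects group 1 from each match (2 total).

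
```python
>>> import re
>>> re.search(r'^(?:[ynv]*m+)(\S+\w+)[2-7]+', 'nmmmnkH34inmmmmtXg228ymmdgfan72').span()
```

(0, 31)

Pattern: anchored at the start of the string; then zero or more of one of [ynv], then one or more of a literal 'm' (non-capturing group); then one or more of a non-whitespace character, then one or more of a word character (captured); then one or more of a character in [2-7].
The match spans [0:31] → 'nmmmnkH34inmmmmtXg228ymmdgfan72'.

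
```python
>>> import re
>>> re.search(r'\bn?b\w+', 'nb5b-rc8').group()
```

'nb5b'

This matches a word boundary (`\b`, zero-width); then optionally a literal 'n', then the literal 'b'; then one or more of a word character.
`re.search` tries every starting position until one works.
The match spans [0:4] → 'nb5b'.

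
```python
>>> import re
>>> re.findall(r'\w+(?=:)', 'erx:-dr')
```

['erx']

The lookaround is zero-width — it requires the adjacent text to match without consuming it, so the asserted text isn't part of the match.
Matches: at [0:3] → 'erx'.
Since nothing is captured, `findall` lists the 1 matched substring directly.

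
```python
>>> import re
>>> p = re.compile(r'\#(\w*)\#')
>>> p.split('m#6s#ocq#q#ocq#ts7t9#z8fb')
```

`re.split` interleaves the captured-group text with the surrounding fragments.

['m', '6s', 'ocq', 'q', 'ocq', 'ts7t9', 'z8fb']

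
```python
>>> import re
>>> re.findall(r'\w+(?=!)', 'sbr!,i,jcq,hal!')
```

['sbr', 'hal']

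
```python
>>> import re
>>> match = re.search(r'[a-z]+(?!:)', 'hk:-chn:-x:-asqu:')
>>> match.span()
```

The negative lookaround is zero-width — it rules out positions where the adjacent text would match, without consuming anything.
`search` walks the string left to right and returns the first match it finds.
The match spans [0:1] → 'h'.

(0, 1)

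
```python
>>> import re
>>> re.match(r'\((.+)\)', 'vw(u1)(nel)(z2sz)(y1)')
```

None

`re.match` only tries the pattern at the start of the string.
Here the string doesn't start with a match, so the call returns None.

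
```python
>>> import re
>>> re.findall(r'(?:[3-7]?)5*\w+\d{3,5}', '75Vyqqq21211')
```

['75Vyqqq21211']

This matches optionally a character in [3-7] (non-capturing group); then zero or more of the literal '5', then one or more of a word character, then 3 to 5 of a digit.
`findall` yields the raw match text (1 of them) because the pattern has no groups.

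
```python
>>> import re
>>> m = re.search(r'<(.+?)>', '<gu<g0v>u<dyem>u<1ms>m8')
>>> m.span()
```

`search` walks the string left to right and returns the first match it finds.
The match spans [0:8] → '<gu<g0v>'.
Captured: group 1 = 'gu<g0v'.

(0, 8)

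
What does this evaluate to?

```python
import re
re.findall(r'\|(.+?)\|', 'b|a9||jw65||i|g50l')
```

['a9', 'jw65', 'i']

With the lazy modifier that quantifier settles for the fewest repetitions that let the rest of the pattern succeed (the atoms after it are unaffected and can still be greedy).
One capturing group, so `findall` returns just the captured substring from each match — 3 in all.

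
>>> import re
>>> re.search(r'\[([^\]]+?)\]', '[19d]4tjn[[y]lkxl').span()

`re.search` tries every starting position until one works.
The match spans [0:5] → '[19d]'.
Captured: group 1 = '19d'.

(0, 5)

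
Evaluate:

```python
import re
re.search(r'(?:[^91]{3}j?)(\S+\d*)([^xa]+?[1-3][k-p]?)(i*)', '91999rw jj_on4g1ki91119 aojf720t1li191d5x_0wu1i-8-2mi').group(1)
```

'j_on4g1ki91'

The match spans [5:22] → 'rw jj_on4g1ki9111'.
Captured: group 1 = 'j_on4g1ki91', group 2 = '11', group 3 = ''.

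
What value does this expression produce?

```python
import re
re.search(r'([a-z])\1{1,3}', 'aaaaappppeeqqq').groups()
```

('a',)

The match spans [0:4] → 'aaaa'.
Captured: group 1 = 'a'.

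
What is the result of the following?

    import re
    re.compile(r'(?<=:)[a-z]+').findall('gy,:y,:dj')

['y', 'dj']

The lookaround is zero-width — it requires the adjacent text to match without consuming it, so the asserted text isn't part of the match.
Since nothing is captured, `findall` lists the 2 matched substrings directly.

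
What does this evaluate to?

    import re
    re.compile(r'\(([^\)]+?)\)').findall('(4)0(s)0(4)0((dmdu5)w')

['4', 's', '4', '(dmdu5']

Scanning left to right: at [0:3] match '(4)', group 1 = '4'; at [4:7] match '(s)', group 1 = 's'; at [8:11] match '(4)', group 1 = '4'; at [12:20] match '((dmdu5)', group 1 = '(dmdu5'.
With a single group, `findall` returns only what that group captured — 4 items.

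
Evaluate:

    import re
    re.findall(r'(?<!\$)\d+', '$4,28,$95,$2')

['28', '5']

A negative assertion filters positions out without eating any characters.
`findall` yields the raw match text (2 of them) because the pattern has no groups.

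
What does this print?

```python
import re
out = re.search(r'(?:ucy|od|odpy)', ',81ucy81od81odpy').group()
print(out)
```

ucy

The match spans [3:6] → 'ucy'.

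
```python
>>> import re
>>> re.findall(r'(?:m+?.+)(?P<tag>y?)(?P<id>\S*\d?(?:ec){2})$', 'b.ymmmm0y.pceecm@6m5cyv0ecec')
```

[('', 'ecec')]

This matches one or more of the literal 'm' (lazy), then one or more of any character (non-capturing group); then optionally a literal 'y' (captured as 'tag'); then zero or more of a non-whitespace character, then optionally a digit, then the literal 'ec' repeated 2 times (captured as 'id'); then anchored at the end.
2 groups means the one result is a tuple of 2 captured strings — 1 here.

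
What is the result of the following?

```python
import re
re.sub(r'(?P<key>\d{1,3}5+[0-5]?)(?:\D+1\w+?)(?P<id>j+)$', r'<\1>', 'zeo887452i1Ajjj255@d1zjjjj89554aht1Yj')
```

'zeo887452i1Ajjj<255>'

This matches 1 to 3 of a digit, then one or more of the literal '5', then optionally a character in [0-5] (captured as 'key'); then one or more of a non-digit, then the literal '1', then one or more of a word character (lazy) (non-capturing group); then one or more of a literal 'j' (captured as 'id'); then anchored at the end.
Matches: at [15:37] → '255@d1zjjjj89554aht1Yj'.
The replacement refers to a captured group, so each match is rewritten using its own captured text.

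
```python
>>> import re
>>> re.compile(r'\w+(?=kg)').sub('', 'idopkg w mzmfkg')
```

'kg w kg'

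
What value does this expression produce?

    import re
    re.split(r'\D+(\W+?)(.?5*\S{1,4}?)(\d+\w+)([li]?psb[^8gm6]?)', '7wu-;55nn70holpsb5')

['7', ';', '55nn', '70hol', 'psb5', '']

This matches one or more of a non-digit; then one or more of a non-word character (lazy) (captured); then optionally any character, then zero or more of the literal '5', then 1 to 4 of a non-whitespace character (lazy) (captured); then one or more of a digit, then one or more of a word character (captured); then optionally one of [li], then the literal 'psb', then optionally any character except [8gm6] (captured).
Lazy quantifiers expand one character at a time until the remainder of the pattern can match.
Matches to split on: at [1:18] → 'wu-;55nn70holpsb5'.
The group in the pattern means `split` returns the separators' captures alongside the pieces.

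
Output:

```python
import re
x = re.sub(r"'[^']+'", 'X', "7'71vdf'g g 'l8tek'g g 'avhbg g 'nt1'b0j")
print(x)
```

7Xg g Xg g Xnt1'b0j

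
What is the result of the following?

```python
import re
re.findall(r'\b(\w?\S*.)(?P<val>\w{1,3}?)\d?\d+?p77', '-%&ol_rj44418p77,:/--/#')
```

With 2 capturing groups, `findall` returns a 2-tuple per match.

[('ol_rj444', '1')]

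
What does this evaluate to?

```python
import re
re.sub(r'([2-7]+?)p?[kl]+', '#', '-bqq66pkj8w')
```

'-bqq#j8w'

Pattern: one or more of a character in [2-7] (lazy) (captured); then optionally a literal 'p', then one or more of one of [kl].
Matches: at [4:8] → '66pk'.
Each match is replaced by '#'.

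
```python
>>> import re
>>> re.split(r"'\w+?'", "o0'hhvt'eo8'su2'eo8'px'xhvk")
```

['o0', 'eo8', 'eo8', 'xhvk']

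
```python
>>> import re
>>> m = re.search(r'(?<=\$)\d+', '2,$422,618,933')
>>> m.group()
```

Lookahead/lookbehind check context without consuming it, so the matched span excludes the asserted characters.
`search` walks the string left to right and returns the first match it finds.
The match spans [3:6] → '422'.

'422'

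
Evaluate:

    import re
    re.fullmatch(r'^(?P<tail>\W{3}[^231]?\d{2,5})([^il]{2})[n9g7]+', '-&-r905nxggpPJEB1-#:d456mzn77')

None

Pattern: anchored at the start of the string; then exactly 3 of a non-word character, then optionally any character except [231], then 2 to 5 of a digit (captured as 'tail'); then exactly 2 of any character except [il] (captured); then one or more of one of [n9g7].
`re.fullmatch` requires the pattern to consume the entire string.
Here the pattern can't cover the whole string, so the call returns None.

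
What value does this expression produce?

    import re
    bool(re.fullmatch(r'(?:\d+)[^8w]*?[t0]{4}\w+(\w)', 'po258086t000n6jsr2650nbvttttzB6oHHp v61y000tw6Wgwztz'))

False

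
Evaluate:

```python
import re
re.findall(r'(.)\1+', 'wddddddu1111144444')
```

['d', '1', '4']

The backreference `\1` re-matches whatever the first group consumed, character for character.
Walking the string: at [1:7] match 'dddddd', group 1 = 'd'; at [8:13] match '11111', group 1 = '1'; at [13:18] match '44444', group 1 = '4'.
One capturing group, so `findall` returns just the captured substring from each match — 3 in all.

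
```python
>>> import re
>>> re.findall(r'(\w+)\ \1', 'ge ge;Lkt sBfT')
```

['ge']

`\1` has to match the exact text group 1 already captured.
Walking the string: at [0:5] match 'ge ge', group 1 = 'ge'.
With a single group, `findall` returns only what that group captured — 1 item.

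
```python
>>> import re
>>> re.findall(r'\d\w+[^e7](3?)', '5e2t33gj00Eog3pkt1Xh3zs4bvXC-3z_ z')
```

['3']

Pattern: a digit, then one or more of a word character; then any character except [e7]; then optionally a literal '3' (captured).
Matches: at [0:30] match '5e2t33gj00Eog3pkt1Xh3zs4bvXC-3', group 1 = '3'.
Because there's exactly one group, `findall` drops the full match and keeps group 1 from the one hit.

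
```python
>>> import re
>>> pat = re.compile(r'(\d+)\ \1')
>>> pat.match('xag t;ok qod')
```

None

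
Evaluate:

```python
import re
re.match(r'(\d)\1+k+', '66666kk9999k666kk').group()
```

'66666kk'

`match` is anchored at position 0; if the pattern doesn't fit there, it returns None.
The match spans [0:7] → '66666kk'.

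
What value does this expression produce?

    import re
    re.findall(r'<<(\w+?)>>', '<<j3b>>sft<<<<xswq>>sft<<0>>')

['j3b', 'xswq', '0']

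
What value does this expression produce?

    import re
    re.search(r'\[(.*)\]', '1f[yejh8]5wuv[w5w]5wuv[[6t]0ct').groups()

The match spans [2:27] → '[yejh8]5wuv[w5w]5wuv[[6t]'.
Captured: group 1 = 'yejh8]5wuv[w5w]5wuv[[6t'.

('yejh8]5wuv[w5w]5wuv[[6t',)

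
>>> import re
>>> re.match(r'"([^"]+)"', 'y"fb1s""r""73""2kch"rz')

`re.match` only tries the pattern at the start of the string.
Here the pattern fails at index 0, so the call returns None.

None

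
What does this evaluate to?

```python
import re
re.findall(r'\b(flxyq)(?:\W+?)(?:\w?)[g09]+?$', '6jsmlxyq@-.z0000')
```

[]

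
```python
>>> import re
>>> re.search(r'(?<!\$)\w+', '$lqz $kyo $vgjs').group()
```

Because the assertion is negative and zero-width, positions next to the forbidden text are skipped.
The match spans [2:4] → 'qz'.

'qz'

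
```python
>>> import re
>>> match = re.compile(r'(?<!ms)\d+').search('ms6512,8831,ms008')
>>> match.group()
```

The negative lookaround is zero-width — it rules out positions where the adjacent text would match, without consuming anything.
`re.search` scans for the first position where the pattern succeeds.
The match spans [3:6] → '512'.

'512'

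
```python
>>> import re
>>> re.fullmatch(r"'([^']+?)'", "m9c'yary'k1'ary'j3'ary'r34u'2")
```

`re.fullmatch` is like wrapping the pattern in `^…$` (in single-line mode).
Here there's no way to consume every character, so the call returns None.

None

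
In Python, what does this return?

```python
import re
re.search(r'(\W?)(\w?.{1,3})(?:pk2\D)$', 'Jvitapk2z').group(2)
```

Pattern: optionally a non-word character (captured); then optionally a word character, then 1 to 3 of any character (captured); then the literal 'pk2', then a non-digit (non-capturing group); then anchored at the end.
Unlike `match`, `search` isn't anchored — it looks for the pattern anywhere in the string.
The match spans [1:9] → 'vitapk2z'.
Captured: group 1 = '', group 2 = 'vita'.

'vita'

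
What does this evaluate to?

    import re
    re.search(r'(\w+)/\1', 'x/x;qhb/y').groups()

After group 1 captures some text, `\1` only succeeds where that same text appears again.
`search` walks the string left to right and returns the first match it finds.
The match spans [0:3] → 'x/x'.
Captured: group 1 = 'x'.

('x',)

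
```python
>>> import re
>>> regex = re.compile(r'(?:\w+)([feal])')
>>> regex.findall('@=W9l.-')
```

Pattern: one or more of a word character (non-capturing group); then one of [feal] (captured).
Because there's exactly one group, `findall` drops the full match and keeps group 1 from the one hit.

['l']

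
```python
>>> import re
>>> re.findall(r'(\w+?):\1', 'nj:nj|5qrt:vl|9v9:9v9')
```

['nj', '9v9']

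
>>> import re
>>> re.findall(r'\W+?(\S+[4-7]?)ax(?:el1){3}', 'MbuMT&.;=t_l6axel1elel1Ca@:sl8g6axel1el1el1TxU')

Lazy quantifiers expand one character at a time until the remainder of the pattern can match.
With a single group, `findall` returns only what that group captured — 1 item.

['.;=t_l6axel1elel1Ca@:sl8g6']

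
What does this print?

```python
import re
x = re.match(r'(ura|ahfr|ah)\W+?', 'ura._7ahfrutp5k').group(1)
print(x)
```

ura

The match spans [0:4] → 'ura.'.
Captured: group 1 = 'ura'.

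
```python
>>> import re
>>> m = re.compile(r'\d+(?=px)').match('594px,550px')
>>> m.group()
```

'594'

With `match`, the pattern is implicitly anchored at the beginning.
The match spans [0:3] → '594'.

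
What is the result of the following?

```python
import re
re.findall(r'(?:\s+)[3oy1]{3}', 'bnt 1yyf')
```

`findall` yields the raw match text (1 of them) because the pattern has no groups.

[' 1yy']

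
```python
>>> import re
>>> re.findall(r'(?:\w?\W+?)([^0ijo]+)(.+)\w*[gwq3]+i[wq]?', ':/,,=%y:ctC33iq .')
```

The pattern matches optionally a word character, then one or more of a non-word character (lazy) (non-capturing group); then one or more of any character except [0ijo] (captured); then one or more of any character (captured); then zero or more of a word character; then one or more of one of [gwq3], then the literal 'i', then optionally one of [wq].
A non-greedy quantifier consumes as few characters as it can — just enough that the remainder of the pattern still matches from where it stops; whatever follows it matches normally.
Walking the string: at [0:15] match ':/,,=%y:ctC33iq', groups = ('/,,=%y:ctC', '3').
Multiple groups make `findall` return tuples — one 2-tuple for the one match.

[('/,,=%y:ctC', '3')]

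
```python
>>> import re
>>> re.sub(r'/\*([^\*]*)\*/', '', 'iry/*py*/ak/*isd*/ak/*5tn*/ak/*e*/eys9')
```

'iryakakakeys9'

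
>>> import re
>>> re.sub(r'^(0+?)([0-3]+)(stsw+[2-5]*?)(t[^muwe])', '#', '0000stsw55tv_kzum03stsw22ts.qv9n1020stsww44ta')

'#_kzum03stsw22ts.qv9n1020stsww44ta'

The pattern matches anchored at the start of the string; then one or more of a literal '0' (lazy) (captured); then one or more of a character in [0-3] (captured); then the literal 'sts', then one or more of a literal 'w', then zero or more of a character in [2-5] (lazy) (captured); then a literal 't', then any character except [muwe] (captured).
Matches: at [0:12] → '0000stsw55tv'.
Each match is replaced by '#'.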